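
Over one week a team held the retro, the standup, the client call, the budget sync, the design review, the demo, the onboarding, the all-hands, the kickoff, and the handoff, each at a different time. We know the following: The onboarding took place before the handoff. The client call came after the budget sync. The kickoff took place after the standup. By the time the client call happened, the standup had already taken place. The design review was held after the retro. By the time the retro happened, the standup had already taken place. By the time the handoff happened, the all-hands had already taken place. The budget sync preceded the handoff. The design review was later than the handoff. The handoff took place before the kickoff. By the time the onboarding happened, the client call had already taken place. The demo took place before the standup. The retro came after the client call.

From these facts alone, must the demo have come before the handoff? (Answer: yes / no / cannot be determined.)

Chain the constraints: the demo → the standup → the client call → the onboarding → the handoff. Each link is directly stated, so the demo comes before the handoff.

yes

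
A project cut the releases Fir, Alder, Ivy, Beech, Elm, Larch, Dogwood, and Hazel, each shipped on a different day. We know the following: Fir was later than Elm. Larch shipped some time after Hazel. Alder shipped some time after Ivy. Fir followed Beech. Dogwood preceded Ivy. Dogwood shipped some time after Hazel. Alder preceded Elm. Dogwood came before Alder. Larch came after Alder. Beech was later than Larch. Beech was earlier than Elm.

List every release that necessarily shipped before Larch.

Alder, Dogwood, Hazel, Ivy

Directly stated before Larch: Alder and Hazel.
Dogwood reaches Larch via Dogwood → Alder → Larch.
Ivy reaches Larch via Ivy → Alder → Larch.
No chain forces Beech (or any of the others) ahead of Larch.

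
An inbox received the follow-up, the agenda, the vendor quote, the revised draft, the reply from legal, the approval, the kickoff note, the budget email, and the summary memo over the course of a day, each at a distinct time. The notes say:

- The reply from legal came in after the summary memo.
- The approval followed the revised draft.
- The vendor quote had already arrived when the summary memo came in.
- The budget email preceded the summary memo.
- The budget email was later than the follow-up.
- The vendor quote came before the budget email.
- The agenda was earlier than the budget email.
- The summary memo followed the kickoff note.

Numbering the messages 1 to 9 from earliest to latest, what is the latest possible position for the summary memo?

The summary memo must come before the reply from legal — 1 message forced after it.
Everything else can be placed before the summary memo in some valid order, so the summary memo can sit as late as position 9 − 1 = 8.

8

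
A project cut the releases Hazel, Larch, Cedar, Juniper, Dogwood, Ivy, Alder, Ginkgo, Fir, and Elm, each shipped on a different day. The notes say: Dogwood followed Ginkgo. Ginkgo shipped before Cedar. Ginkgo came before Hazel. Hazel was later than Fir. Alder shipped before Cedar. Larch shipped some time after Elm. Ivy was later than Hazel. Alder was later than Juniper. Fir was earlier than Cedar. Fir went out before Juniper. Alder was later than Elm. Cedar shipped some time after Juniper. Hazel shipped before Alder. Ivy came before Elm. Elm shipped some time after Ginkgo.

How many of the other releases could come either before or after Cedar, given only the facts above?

2

Forced before Cedar: Alder, Elm, Fir, Ginkgo, Hazel, Ivy, and Juniper.
That leaves Dogwood and Larch with no forced order relative to Cedar — 2.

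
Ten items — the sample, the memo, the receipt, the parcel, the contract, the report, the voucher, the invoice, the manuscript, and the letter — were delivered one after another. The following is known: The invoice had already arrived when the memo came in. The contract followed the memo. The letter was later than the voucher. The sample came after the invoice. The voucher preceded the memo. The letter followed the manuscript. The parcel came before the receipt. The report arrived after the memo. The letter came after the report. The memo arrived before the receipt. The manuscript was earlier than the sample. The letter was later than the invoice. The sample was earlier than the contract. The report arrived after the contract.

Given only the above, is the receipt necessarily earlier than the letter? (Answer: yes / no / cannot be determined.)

cannot be determined

No chain of stated constraints runs from the receipt to the letter, and none runs from the letter to the receipt either.
So the relative order of the receipt and the letter is not fixed by the given facts.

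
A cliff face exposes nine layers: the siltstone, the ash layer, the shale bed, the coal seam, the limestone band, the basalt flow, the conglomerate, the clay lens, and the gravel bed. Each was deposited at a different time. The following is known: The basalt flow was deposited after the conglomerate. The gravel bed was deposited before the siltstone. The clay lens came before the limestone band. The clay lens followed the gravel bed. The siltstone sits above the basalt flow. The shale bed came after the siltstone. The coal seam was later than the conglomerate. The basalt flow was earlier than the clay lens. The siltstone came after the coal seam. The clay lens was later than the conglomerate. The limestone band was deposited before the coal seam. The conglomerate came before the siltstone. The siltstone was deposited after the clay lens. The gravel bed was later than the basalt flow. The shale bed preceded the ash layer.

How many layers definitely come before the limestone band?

4

Directly stated before the limestone band: the clay lens.
The basalt flow reaches the limestone band via the basalt flow → the clay lens → the limestone band.
The conglomerate reaches the limestone band via the conglomerate → the clay lens → the limestone band.
The gravel bed reaches the limestone band via the gravel bed → the clay lens → the limestone band.
No chain forces the shale bed (or any of the others) ahead of the limestone band.
That's the basalt flow, the clay lens, the conglomerate, and the gravel bed — 4 in all.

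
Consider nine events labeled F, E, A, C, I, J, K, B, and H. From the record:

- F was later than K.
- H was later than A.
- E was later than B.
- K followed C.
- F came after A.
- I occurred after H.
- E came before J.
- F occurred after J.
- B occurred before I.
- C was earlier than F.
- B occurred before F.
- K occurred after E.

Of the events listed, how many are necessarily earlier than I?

3

Directly stated before I: B and H.
A reaches I via A → H → I.
That's A, B, and H — 3 in all.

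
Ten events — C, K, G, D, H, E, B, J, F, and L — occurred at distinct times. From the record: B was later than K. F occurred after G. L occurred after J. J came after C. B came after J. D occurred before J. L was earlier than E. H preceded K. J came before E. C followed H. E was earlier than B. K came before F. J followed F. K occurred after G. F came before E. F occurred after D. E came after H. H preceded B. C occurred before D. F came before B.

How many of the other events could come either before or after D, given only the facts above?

Forced before D: C and H; forced after D: B, E, F, J, and L.
That leaves G and K with no forced order relative to D — 2.

2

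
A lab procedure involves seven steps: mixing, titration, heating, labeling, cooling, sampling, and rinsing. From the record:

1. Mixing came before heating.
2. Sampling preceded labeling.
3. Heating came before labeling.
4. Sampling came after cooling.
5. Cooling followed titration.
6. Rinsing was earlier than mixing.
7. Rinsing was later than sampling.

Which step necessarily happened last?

labeling

Every other step has a chain of constraints placing it before labeling, so labeling is last.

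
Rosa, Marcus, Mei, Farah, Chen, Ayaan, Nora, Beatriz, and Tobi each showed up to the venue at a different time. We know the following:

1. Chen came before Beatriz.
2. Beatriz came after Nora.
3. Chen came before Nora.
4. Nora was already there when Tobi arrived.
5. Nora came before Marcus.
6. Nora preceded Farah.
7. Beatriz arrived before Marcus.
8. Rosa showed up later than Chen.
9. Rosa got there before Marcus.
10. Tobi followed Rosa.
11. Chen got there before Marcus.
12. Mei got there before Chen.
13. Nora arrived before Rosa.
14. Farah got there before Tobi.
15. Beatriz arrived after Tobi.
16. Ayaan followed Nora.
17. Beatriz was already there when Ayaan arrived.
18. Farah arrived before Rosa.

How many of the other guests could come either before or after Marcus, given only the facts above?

1

Forced before Marcus: Beatriz, Chen, Farah, Mei, Nora, Rosa, and Tobi.
That leaves Ayaan with no forced order relative to Marcus — 1.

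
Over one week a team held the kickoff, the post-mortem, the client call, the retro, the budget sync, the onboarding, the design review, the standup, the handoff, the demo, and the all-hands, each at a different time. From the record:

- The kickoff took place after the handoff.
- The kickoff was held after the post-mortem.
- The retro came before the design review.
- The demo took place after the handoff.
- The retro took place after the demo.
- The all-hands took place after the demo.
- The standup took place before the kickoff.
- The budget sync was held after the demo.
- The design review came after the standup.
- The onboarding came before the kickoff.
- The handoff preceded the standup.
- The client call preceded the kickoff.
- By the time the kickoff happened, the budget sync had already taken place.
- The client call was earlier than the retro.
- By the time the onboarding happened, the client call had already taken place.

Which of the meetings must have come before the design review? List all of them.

Directly stated before the design review: the retro and the standup.
The client call reaches the design review via the client call → the retro → the design review.
The demo reaches the design review via the demo → the retro → the design review.
The handoff reaches the design review via the handoff → the standup → the design review.
No chain forces the post-mortem (or any of the others) ahead of the design review.

the client call, the demo, the handoff, the retro, the standup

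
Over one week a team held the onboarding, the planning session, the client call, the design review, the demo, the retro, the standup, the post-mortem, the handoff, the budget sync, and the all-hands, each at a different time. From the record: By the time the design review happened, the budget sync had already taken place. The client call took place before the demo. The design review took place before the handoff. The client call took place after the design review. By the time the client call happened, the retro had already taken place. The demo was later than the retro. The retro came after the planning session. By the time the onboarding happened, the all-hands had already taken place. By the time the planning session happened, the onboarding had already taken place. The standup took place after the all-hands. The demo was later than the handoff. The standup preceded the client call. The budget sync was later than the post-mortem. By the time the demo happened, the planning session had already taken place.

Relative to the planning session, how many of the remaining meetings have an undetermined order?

Forced before the planning session: the all-hands and the onboarding; forced after the planning session: the client call, the demo, and the retro.
That leaves the budget sync, the design review, the handoff, the post-mortem, and the standup with no forced order relative to the planning session — 5.

5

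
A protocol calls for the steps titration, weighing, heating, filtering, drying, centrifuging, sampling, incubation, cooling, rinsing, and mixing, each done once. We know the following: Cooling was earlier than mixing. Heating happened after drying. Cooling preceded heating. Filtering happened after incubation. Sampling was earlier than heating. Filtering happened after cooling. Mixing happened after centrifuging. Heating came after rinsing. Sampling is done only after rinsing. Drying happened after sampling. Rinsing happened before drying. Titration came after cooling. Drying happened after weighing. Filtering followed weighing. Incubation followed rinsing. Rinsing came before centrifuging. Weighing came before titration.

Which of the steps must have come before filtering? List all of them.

cooling, incubation, rinsing, weighing

Directly stated before filtering: cooling, incubation, and weighing.
Rinsing reaches filtering via rinsing → incubation → filtering.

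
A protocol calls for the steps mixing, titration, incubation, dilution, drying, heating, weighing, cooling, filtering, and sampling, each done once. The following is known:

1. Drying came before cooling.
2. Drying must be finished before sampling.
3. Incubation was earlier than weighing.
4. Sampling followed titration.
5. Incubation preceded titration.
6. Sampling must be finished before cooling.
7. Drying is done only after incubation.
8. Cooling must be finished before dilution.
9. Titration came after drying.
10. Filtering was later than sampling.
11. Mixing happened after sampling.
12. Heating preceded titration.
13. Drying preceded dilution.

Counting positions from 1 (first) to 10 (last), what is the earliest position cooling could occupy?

Drying, heating, incubation, sampling, and titration must all come before cooling — 5 forced predecessors.
Nothing else is forced ahead of cooling, so its earliest slot is position 5 + 1 = 6.

6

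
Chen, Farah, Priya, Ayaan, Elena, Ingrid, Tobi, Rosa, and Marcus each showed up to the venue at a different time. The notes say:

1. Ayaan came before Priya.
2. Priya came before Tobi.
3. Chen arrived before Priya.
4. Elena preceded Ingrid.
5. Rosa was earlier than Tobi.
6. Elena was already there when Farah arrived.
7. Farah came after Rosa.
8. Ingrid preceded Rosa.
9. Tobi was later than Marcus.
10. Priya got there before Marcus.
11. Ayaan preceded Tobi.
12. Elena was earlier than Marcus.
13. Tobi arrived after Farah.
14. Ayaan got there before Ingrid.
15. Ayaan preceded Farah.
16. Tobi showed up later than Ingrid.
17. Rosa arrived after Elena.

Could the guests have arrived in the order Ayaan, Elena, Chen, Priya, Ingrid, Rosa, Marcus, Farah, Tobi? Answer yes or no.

Check each stated constraint against the proposed order — e.g. Ayaan is ahead of Farah; Ayaan is ahead of Tobi. Every pair is in the required order; nothing is violated.

yes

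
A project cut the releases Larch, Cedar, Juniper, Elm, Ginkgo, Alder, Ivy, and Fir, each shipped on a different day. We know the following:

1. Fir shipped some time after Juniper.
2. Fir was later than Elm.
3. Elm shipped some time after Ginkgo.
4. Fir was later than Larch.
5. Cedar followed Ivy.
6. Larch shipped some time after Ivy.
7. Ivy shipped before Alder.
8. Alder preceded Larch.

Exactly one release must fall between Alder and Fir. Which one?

Larch

Tracing the constraints gives Alder → Larch → Fir, so Larch sits after Alder and before Fir.
No other release is forced both after Alder and before Fir.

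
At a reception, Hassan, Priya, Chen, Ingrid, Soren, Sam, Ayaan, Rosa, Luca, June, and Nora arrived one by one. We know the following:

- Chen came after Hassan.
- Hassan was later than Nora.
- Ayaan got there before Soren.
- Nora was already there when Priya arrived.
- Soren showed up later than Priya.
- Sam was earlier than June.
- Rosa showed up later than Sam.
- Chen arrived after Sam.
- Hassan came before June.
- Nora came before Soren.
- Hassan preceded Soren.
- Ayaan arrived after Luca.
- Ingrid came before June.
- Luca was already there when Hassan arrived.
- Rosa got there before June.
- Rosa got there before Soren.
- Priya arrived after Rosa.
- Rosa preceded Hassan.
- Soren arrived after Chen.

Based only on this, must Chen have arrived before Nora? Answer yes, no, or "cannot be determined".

Tracing the constraints gives Nora → Hassan → Chen, so Nora must come before Chen.
That means Chen cannot be before Nora.

no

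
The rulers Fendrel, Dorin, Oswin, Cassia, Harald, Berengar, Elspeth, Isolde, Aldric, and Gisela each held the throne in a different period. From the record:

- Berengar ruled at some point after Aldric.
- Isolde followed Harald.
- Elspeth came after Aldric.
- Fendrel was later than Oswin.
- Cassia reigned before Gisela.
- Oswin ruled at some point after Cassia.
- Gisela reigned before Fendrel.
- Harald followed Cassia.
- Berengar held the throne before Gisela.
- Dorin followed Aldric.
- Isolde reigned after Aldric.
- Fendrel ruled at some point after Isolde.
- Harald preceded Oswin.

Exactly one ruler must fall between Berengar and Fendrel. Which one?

Tracing the constraints gives Berengar → Gisela → Fendrel, so Gisela sits after Berengar and before Fendrel.
No other ruler is forced both after Berengar and before Fendrel.

Gisela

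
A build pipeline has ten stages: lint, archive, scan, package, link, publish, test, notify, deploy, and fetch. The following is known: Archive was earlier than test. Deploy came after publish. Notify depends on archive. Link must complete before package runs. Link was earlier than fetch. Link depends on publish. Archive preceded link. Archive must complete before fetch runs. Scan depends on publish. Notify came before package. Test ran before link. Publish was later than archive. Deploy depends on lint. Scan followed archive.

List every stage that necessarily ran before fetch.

Directly stated before fetch: archive and link.
Publish reaches fetch via publish → link → fetch.
Test reaches fetch via test → link → fetch.
No chain forces deploy (or any of the others) ahead of fetch.

archive, link, publish, test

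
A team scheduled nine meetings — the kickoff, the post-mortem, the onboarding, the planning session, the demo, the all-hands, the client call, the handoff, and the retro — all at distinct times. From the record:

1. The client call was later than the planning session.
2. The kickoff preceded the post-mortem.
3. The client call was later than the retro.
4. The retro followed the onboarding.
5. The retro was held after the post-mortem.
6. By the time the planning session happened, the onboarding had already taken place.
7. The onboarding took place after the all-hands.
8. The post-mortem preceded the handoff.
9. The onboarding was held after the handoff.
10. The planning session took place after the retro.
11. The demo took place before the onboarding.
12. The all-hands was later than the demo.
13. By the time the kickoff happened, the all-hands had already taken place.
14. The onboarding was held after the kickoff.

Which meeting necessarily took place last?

Every other meeting has a chain of constraints placing it before the client call, so the client call is last.

the client call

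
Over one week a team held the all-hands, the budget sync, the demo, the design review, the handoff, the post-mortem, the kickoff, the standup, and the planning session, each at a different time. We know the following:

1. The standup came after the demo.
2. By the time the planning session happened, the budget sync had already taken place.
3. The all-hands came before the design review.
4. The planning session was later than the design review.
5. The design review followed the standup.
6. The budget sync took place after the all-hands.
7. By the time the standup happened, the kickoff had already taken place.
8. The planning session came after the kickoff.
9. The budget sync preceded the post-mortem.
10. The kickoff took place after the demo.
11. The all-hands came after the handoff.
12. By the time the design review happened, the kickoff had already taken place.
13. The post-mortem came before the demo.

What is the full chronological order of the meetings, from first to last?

the handoff, the all-hands, the budget sync, the post-mortem, the demo, the kickoff, the standup, the design review, the planning session

The constraints fix every adjacent pair, so only one ordering works:
the handoff → the all-hands → the budget sync → the post-mortem → the demo → the kickoff → the standup → the design review → the planning session.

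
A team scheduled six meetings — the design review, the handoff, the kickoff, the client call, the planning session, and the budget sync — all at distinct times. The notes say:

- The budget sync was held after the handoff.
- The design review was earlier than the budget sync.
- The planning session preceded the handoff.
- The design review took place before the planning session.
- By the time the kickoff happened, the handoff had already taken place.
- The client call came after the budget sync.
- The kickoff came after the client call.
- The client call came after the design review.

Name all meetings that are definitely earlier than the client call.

the budget sync, the design review, the handoff, the planning session

Directly stated before the client call: the budget sync and the design review.
The handoff reaches the client call via the handoff → the budget sync → the client call.
The planning session reaches the client call via the planning session → the handoff → the budget sync → the client call.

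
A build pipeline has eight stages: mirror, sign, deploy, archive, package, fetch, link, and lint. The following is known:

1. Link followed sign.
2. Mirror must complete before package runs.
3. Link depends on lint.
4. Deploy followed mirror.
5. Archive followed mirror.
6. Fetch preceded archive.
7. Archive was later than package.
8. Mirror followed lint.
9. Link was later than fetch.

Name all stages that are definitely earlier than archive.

fetch, lint, mirror, package

Directly stated before archive: fetch, mirror, and package.
Lint reaches archive via lint → mirror → archive.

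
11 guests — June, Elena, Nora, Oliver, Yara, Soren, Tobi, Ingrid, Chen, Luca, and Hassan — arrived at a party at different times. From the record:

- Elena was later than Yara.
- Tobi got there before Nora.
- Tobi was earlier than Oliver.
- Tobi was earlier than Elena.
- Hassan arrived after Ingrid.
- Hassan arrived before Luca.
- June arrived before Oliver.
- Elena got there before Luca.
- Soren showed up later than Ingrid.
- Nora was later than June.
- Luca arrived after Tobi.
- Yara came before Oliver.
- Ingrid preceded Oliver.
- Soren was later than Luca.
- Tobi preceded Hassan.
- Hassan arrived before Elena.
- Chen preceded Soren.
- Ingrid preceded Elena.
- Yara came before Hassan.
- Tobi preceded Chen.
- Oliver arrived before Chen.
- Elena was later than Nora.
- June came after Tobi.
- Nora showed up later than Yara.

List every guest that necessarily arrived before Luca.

Directly stated before Luca: Elena, Hassan, and Tobi.
Ingrid reaches Luca via Ingrid → Elena → Luca.
June reaches Luca via June → Nora → Elena → Luca.
Nora reaches Luca via Nora → Elena → Luca.
Likewise Yara reaches Luca by chaining the stated constraints.
No chain forces Chen (or any of the others) ahead of Luca.

Elena, Hassan, Ingrid, June, Nora, Tobi, Yara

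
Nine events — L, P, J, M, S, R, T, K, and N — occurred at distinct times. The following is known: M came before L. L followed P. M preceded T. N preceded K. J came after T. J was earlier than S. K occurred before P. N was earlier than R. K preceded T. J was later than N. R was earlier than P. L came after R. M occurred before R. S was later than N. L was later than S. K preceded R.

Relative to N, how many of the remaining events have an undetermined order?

1

Forced after N: J, K, L, P, R, S, and T.
That leaves M with no forced order relative to N — 1.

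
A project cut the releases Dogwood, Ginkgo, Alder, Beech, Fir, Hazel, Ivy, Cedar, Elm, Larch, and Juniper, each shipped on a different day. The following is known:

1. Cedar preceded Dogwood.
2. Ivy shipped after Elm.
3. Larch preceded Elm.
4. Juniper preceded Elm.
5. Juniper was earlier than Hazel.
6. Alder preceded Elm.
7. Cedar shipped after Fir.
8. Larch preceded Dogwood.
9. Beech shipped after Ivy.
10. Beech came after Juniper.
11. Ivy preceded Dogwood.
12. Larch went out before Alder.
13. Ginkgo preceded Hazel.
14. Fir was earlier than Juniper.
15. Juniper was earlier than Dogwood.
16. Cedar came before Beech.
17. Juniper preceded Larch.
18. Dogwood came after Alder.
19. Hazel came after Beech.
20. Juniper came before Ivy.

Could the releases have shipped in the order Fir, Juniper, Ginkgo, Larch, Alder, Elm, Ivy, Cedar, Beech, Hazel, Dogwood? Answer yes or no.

Check each stated constraint against the proposed order — e.g. Juniper is ahead of Hazel; Juniper is ahead of Dogwood. Every pair is in the required order; nothing is violated.

yes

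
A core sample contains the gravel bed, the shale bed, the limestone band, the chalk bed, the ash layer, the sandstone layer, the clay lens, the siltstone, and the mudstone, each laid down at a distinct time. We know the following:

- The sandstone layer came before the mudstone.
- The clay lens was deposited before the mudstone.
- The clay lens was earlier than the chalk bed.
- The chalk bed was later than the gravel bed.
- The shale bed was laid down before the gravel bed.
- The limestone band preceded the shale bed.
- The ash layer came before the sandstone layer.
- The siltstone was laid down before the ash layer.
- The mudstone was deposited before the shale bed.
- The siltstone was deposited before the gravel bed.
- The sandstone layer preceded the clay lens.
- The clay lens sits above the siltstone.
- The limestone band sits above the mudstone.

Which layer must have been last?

the chalk bed

Every other layer has a chain of constraints placing it before the chalk bed, so the chalk bed is last.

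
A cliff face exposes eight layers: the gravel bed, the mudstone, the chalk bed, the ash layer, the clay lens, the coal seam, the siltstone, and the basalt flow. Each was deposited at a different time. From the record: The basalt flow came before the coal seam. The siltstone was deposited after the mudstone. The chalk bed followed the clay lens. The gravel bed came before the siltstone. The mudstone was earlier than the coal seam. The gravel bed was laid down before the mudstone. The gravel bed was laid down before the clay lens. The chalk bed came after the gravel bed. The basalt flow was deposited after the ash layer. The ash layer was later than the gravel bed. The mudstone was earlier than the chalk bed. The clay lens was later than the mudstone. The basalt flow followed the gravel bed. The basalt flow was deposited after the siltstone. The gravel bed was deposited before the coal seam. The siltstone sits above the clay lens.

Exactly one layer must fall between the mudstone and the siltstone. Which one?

Tracing the constraints gives the mudstone → the clay lens → the siltstone, so the clay lens sits after the mudstone and before the siltstone.
No other layer is forced both after the mudstone and before the siltstone.

the clay lens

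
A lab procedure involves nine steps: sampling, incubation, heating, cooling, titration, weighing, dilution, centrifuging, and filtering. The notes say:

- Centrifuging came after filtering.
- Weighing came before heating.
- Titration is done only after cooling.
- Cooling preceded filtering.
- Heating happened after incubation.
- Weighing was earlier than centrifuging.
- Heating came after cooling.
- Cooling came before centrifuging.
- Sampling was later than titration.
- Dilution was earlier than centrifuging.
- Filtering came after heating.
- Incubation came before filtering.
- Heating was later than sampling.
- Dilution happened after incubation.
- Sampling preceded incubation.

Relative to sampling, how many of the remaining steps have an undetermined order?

1

Forced before sampling: cooling and titration; forced after sampling: centrifuging, dilution, filtering, heating, and incubation.
That leaves weighing with no forced order relative to sampling — 1.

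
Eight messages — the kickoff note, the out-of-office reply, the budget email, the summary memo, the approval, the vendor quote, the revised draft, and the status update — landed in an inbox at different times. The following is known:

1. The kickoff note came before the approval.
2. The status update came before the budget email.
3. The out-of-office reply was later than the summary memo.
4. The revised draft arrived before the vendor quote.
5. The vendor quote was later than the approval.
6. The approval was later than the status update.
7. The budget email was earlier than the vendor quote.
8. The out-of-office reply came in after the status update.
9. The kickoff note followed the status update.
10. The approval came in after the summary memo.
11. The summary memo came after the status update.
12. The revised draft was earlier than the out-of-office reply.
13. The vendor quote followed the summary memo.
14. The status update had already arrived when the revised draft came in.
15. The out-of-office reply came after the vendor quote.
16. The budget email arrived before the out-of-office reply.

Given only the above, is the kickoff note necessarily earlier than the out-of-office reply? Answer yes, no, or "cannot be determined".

Chain the constraints: the kickoff note → the approval → the vendor quote → the out-of-office reply. Each link is directly stated, so the kickoff note comes before the out-of-office reply.

yes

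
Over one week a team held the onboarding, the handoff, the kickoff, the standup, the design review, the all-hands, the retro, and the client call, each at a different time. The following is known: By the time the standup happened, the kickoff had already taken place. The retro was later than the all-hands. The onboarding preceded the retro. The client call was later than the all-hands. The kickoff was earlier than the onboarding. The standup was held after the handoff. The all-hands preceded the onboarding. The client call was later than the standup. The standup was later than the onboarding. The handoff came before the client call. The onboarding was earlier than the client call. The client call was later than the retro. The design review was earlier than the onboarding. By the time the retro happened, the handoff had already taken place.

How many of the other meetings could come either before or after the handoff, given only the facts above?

4

Forced after the handoff: the client call, the retro, and the standup.
That leaves the all-hands, the design review, the kickoff, and the onboarding with no forced order relative to the handoff — 4.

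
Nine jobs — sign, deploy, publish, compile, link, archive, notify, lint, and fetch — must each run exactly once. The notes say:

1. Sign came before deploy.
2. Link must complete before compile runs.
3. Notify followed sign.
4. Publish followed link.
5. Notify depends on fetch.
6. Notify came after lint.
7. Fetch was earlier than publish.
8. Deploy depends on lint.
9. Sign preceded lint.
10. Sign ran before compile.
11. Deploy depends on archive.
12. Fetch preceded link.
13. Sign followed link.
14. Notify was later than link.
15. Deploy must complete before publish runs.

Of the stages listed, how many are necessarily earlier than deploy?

5

Directly stated before deploy: archive, lint, and sign.
Fetch reaches deploy via fetch → link → sign → deploy.
Link reaches deploy via link → sign → deploy.
That's archive, fetch, link, lint, and sign — 5 in all.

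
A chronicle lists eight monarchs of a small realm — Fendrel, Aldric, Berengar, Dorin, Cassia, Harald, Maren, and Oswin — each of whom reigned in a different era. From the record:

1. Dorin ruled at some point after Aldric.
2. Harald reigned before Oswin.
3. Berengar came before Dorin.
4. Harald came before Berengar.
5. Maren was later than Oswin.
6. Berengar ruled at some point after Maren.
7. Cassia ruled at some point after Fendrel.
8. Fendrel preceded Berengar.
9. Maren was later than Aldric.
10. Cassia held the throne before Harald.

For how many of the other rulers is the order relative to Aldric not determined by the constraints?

4

Forced after Aldric: Berengar, Dorin, and Maren.
That leaves Cassia, Fendrel, Harald, and Oswin with no forced order relative to Aldric — 4.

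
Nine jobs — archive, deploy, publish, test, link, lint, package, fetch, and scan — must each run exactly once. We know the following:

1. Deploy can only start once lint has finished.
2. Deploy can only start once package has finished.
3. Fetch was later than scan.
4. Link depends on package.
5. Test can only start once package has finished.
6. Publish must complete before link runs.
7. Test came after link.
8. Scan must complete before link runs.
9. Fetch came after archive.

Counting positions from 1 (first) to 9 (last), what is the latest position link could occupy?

8

Link must come before test — 1 stage forced after it.
Everything else can be placed before link in some valid order, so link can sit as late as position 9 − 1 = 8.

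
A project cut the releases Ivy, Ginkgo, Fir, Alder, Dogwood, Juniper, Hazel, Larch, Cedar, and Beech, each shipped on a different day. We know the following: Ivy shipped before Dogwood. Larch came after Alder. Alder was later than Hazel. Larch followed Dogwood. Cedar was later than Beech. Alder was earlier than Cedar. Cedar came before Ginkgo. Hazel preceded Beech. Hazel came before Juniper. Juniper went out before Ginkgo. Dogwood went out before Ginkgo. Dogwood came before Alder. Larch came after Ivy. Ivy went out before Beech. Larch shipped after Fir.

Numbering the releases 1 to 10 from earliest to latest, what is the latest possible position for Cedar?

Cedar must come before Ginkgo — 1 release forced after it.
Everything else can be placed before Cedar in some valid order, so Cedar can sit as late as position 10 − 1 = 9.

9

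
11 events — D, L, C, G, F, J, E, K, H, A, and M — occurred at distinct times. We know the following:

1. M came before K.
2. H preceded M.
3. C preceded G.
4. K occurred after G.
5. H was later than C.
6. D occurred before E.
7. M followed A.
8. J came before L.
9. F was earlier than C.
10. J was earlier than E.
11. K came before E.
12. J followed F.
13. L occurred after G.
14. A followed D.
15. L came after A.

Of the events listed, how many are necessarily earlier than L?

Directly stated before L: A, G, and J.
C reaches L via C → G → L.
D reaches L via D → A → L.
F reaches L via F → J → L.
No chain forces H (or any of the others) ahead of L.
That's A, C, D, F, G, and J — 6 in all.

6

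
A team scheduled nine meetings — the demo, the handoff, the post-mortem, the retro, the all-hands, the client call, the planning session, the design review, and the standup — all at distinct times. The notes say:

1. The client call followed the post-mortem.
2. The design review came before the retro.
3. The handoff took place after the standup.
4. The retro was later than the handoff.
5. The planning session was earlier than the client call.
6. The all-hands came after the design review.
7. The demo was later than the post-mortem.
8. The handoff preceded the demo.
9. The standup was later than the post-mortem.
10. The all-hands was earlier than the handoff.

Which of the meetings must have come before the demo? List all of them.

the all-hands, the design review, the handoff, the post-mortem, the standup

Directly stated before the demo: the handoff and the post-mortem.
The all-hands reaches the demo via the all-hands → the handoff → the demo.
The design review reaches the demo via the design review → the all-hands → the handoff → the demo.
The standup reaches the demo via the standup → the handoff → the demo.
No chain forces the client call (or any of the others) ahead of the demo.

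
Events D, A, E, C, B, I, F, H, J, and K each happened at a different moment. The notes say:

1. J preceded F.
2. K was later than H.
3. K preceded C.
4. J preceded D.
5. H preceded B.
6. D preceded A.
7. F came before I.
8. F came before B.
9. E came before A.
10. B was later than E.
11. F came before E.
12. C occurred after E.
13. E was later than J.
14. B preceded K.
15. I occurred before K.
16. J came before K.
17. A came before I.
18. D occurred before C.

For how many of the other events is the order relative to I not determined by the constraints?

2

Forced before I: A, D, E, F, and J; forced after I: C and K.
That leaves B and H with no forced order relative to I — 2.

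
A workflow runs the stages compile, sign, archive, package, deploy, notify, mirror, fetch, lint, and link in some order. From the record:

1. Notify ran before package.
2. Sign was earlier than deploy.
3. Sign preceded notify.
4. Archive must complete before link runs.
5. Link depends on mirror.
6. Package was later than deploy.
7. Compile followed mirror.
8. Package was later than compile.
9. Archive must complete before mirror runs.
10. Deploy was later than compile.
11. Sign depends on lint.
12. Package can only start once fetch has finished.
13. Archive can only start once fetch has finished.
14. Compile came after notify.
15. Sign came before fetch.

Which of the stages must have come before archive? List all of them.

fetch, lint, sign

Directly stated before archive: fetch.
Lint reaches archive via lint → sign → fetch → archive.
Sign reaches archive via sign → fetch → archive.
No chain forces deploy (or any of the others) ahead of archive.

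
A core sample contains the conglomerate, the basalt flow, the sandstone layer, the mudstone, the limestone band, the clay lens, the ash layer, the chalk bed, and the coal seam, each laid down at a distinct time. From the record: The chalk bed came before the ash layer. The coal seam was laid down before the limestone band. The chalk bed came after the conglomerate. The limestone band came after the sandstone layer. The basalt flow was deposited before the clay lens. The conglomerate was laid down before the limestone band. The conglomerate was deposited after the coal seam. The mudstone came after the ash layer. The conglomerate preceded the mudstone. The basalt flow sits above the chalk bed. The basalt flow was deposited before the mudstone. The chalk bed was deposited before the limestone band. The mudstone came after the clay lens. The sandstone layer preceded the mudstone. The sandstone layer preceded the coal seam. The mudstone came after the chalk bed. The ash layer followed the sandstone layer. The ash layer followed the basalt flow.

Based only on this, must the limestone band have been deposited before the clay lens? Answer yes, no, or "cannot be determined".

cannot be determined

No chain of stated constraints runs from the limestone band to the clay lens, and none runs from the clay lens to the limestone band either.
So the relative order of the limestone band and the clay lens is not fixed by the given facts.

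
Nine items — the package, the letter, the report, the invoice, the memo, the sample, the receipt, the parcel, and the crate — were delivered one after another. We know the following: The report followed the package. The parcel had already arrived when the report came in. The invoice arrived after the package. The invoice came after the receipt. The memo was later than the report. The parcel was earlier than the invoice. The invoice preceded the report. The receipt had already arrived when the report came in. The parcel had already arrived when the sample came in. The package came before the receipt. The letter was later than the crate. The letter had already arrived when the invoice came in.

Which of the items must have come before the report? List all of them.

Directly stated before the report: the invoice, the package, the parcel, and the receipt.
The crate reaches the report via the crate → the letter → the invoice → the report.
The letter reaches the report via the letter → the invoice → the report.
No chain forces the memo (or any of the others) ahead of the report.

the crate, the invoice, the letter, the package, the parcel, the receipt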